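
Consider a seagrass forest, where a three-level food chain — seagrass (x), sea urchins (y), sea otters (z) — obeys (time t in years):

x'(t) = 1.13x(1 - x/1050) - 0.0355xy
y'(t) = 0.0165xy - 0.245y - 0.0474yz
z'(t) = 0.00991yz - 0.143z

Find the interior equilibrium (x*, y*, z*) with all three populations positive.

x* ≈ 574, y* ≈ 14.4, z* ≈ 195

From dz/dt = 0: 0.00991y* = 0.143, so y* = 14.4.
From dx/dt = 0: 1.13(1 - x*/1050) = 0.0355·14.4, giving x* = 1050·(1 - 0.453) = 574.
From dy/dt = 0: 0.0165·574 - 0.245 = 0.0474z*, so z* = 9.23/0.0474 = 195.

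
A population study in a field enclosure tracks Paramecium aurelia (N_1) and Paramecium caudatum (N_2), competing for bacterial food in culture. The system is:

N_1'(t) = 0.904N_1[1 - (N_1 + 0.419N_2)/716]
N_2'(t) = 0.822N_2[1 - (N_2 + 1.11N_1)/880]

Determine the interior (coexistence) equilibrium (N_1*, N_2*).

N_1* ≈ 649, N_2* ≈ 159

Setting both brackets to zero gives the nullclines N_1 + 0.419N_2 = 716 and 1.11N_1 + N_2 = 880.
Substituting N_2 = 880 - 1.11N_1 into the first: N_1(1 - 0.419·1.11) = 716 - 0.419·880.
So N_1* = 347/0.535 = 649, and then N_2* = 880 - 1.11·649 = 159.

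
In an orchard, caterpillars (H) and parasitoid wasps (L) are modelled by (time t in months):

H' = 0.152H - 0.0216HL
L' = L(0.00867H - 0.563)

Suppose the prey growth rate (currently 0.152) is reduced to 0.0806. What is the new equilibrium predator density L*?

At the interior fixed point, setting dH/dt = 0 with H > 0 fixes L* = (prey growth rate)/(HL coefficient) — independent of the other coefficients.
With the change, L* = 0.0806/0.0216 = 3.73; it falls from 7.04.

L* ≈ 3.73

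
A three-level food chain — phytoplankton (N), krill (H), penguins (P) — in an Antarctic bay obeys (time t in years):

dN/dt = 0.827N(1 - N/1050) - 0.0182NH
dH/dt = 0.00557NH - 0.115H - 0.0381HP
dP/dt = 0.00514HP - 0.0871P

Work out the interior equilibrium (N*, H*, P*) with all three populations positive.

From dP/dt = 0: 0.00514H* = 0.0871, so H* = 16.9.
From dN/dt = 0: 0.827(1 - N*/1050) = 0.0182·16.9, giving N* = 1050·(1 - 0.373) = 658.
From dH/dt = 0: 0.00557·658 - 0.115 = 0.0381P*, so P* = 3.55/0.0381 = 93.2.

N* ≈ 658, H* ≈ 16.9, P* ≈ 93.2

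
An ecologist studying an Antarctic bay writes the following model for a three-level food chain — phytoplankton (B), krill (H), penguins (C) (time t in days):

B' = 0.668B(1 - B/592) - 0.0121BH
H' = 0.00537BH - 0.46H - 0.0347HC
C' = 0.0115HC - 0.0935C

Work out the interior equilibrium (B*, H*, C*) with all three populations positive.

From dC/dt = 0: 0.0115H* = 0.0935, so H* = 8.13.
From dB/dt = 0: 0.668(1 - B*/592) = 0.0121·8.13, giving B* = 592·(1 - 0.147) = 505.
From dH/dt = 0: 0.00537·505 - 0.46 = 0.0347C*, so C* = 2.25/0.0347 = 64.9.

B* ≈ 505, H* ≈ 8.13, C* ≈ 64.9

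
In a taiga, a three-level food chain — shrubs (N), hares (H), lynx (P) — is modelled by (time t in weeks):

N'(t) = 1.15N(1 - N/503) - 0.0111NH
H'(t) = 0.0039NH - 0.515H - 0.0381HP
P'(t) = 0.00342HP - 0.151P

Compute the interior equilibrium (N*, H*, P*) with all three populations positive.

N* ≈ 289, H* ≈ 44.2, P* ≈ 16

From dP/dt = 0: 0.00342H* = 0.151, so H* = 44.2.
From dN/dt = 0: 1.15(1 - N*/503) = 0.0111·44.2, giving N* = 503·(1 - 0.426) = 289.
From dH/dt = 0: 0.0039·289 - 0.515 = 0.0381P*, so P* = 0.611/0.0381 = 16.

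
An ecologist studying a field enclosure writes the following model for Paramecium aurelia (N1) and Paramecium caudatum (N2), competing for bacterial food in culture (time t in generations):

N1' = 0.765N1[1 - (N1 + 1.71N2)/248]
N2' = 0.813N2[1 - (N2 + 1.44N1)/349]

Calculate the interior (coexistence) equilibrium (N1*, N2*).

N1* ≈ 239, N2* ≈ 5.55

Setting both brackets to zero gives the nullclines N1 + 1.71N2 = 248 and 1.44N1 + N2 = 349.
Substituting N2 = 349 - 1.44N1 into the first: N1(1 - 1.71·1.44) = 248 - 1.71·349.
So N1* = -349/-1.46 = 239, and then N2* = 349 - 1.44·239 = 5.55.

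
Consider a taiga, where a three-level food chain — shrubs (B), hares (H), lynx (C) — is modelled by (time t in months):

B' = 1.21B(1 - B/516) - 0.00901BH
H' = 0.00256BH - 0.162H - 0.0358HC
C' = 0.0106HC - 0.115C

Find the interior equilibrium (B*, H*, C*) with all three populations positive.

From dC/dt = 0: 0.0106H* = 0.115, so H* = 10.8.
From dB/dt = 0: 1.21(1 - B*/516) = 0.00901·10.8, giving B* = 516·(1 - 0.0808) = 474.
From dH/dt = 0: 0.00256·474 - 0.162 = 0.0358C*, so C* = 1.05/0.0358 = 29.4.

B* ≈ 474, H* ≈ 10.8, C* ≈ 29.4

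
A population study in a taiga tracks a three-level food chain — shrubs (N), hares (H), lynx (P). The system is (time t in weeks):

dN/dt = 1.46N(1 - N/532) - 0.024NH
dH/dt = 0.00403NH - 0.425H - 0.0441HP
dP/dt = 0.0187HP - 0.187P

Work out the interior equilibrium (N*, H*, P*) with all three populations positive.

From dP/dt = 0: 0.0187H* = 0.187, so H* = 10.
From dN/dt = 0: 1.46(1 - N*/532) = 0.024·10, giving N* = 532·(1 - 0.164) = 445.
From dH/dt = 0: 0.00403·445 - 0.425 = 0.0441P*, so P* = 1.37/0.0441 = 31.

N* ≈ 445, H* ≈ 10, P* ≈ 31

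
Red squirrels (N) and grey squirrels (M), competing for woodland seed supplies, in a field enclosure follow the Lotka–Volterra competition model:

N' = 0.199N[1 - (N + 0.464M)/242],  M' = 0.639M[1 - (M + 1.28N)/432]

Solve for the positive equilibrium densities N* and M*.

Setting both brackets to zero gives the nullclines N + 0.464M = 242 and 1.28N + M = 432.
Substituting M = 432 - 1.28N into the first: N(1 - 0.464·1.28) = 242 - 0.464·432.
So N* = 41.6/0.406 = 102, and then M* = 432 - 1.28·102 = 301.

N* ≈ 102, M* ≈ 301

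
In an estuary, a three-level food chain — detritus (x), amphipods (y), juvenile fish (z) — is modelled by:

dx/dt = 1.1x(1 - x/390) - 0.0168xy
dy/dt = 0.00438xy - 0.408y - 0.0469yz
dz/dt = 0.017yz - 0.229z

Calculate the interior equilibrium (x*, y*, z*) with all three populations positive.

From dz/dt = 0: 0.017y* = 0.229, so y* = 13.5.
From dx/dt = 0: 1.1(1 - x*/390) = 0.0168·13.5, giving x* = 390·(1 - 0.206) = 310.
From dy/dt = 0: 0.00438·310 - 0.408 = 0.0469z*, so z* = 0.949/0.0469 = 20.2.

x* ≈ 310, y* ≈ 13.5, z* ≈ 20.2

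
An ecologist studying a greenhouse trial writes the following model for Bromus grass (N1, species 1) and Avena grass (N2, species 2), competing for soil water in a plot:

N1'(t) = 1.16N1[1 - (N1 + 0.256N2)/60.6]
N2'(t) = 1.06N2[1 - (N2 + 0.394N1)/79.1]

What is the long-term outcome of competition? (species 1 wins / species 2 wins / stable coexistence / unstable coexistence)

stable coexistence

Compare the nullcline intercepts: K1/α12 = 60.6/0.256 = 237 > K2 = 79.1; K2/α21 = 79.1/0.394 = 201 > K1 = 60.6.
Since both inequalities hold, each species can invade when rare, so the interior equilibrium is stable.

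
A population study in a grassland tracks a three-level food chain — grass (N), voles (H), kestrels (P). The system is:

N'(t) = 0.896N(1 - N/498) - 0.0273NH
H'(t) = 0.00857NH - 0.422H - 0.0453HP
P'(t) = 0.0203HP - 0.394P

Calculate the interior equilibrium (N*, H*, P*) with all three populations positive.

From dP/dt = 0: 0.0203H* = 0.394, so H* = 19.4.
From dN/dt = 0: 0.896(1 - N*/498) = 0.0273·19.4, giving N* = 498·(1 - 0.591) = 204.
From dH/dt = 0: 0.00857·204 - 0.422 = 0.0453P*, so P* = 1.32/0.0453 = 29.2.

N* ≈ 204, H* ≈ 19.4, P* ≈ 29.2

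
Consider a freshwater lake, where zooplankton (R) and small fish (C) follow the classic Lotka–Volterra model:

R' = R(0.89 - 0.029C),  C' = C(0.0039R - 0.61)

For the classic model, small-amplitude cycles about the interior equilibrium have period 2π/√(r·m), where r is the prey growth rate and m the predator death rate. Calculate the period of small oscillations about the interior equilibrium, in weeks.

Here r = 0.89 and m = 0.61, so r·m = 0.543.
ω = √0.543 = 0.737 per week, hence T = 2π/ω ≈ 8.53 weeks.

T ≈ 8.53 weeks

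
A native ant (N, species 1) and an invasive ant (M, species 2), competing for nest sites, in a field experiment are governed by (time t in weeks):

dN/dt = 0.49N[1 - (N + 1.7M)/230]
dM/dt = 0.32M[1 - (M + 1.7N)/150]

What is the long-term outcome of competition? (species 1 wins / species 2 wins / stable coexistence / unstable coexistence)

unstable coexistence (outcome depends on initial conditions)

Compare the nullcline intercepts: K1/α12 = 230/1.7 = 135 < K2 = 150; K2/α21 = 150/1.7 = 88.2 < K1 = 230.
Since both are reversed, neither can invade when rare; the interior point is a saddle.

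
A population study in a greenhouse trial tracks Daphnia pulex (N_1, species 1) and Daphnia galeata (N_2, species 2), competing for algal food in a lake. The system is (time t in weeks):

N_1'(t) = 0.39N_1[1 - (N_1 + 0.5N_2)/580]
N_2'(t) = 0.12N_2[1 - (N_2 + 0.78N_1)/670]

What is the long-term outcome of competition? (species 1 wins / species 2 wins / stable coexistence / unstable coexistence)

stable coexistence

Compare the nullcline intercepts: K1/α12 = 580/0.5 = 1160 > K2 = 670; K2/α21 = 670/0.78 = 859 > K1 = 580.
Since both inequalities hold, each species can invade when rare, so the interior equilibrium is stable.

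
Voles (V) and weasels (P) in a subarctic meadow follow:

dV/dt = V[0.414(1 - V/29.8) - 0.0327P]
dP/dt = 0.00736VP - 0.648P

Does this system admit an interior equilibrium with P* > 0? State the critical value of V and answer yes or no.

Threshold V = 88; K < 88, so no, the predator goes extinct.

The predator equation gives dP/dt > 0 only when V > 0.648/0.00736 = 88.
Without the predator, V → K = 29.8. Since 29.8 < 88, the predator cannot invade.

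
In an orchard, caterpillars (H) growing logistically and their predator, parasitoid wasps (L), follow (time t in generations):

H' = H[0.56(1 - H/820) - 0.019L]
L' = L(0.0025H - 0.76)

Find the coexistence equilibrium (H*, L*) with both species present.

From dL/dt = 0 with L > 0: 0.0025H* = 0.76, so H* = 304.
Substitute into dH/dt = 0: 0.56(1 - 304/820) = 0.019L*.
The bracket is 0.629, giving L* = 0.352/0.019 = 18.5.

H* ≈ 304, L* ≈ 18.5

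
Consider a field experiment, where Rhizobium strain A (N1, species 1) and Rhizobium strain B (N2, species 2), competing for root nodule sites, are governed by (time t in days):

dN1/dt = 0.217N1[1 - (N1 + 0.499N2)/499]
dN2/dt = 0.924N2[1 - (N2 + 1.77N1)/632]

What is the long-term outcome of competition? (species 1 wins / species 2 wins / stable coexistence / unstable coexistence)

species 1 excludes species 2

Compare the nullcline intercepts: K1/α12 = 499/0.499 = 1000 > K2 = 632; K2/α21 = 632/1.77 = 357 < K1 = 499.
Since the inequalities point opposite ways, species 1 can invade but species 2 cannot.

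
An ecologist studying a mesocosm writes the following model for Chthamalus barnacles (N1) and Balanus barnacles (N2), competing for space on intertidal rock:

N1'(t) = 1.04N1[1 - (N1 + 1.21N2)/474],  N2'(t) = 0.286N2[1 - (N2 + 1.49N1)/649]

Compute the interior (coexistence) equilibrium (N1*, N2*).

Setting both brackets to zero gives the nullclines N1 + 1.21N2 = 474 and 1.49N1 + N2 = 649.
Substituting N2 = 649 - 1.49N1 into the first: N1(1 - 1.21·1.49) = 474 - 1.21·649.
So N1* = -311/-0.803 = 388, and then N2* = 649 - 1.49·388 = 71.3.

N1* ≈ 388, N2* ≈ 71.3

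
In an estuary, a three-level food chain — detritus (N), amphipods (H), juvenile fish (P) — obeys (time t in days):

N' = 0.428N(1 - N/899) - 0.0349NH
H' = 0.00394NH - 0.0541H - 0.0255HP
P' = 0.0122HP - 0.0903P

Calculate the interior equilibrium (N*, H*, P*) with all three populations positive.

From dP/dt = 0: 0.0122H* = 0.0903, so H* = 7.4.
From dN/dt = 0: 0.428(1 - N*/899) = 0.0349·7.4, giving N* = 899·(1 - 0.604) = 356.
From dH/dt = 0: 0.00394·356 - 0.0541 = 0.0255P*, so P* = 1.35/0.0255 = 52.9.

N* ≈ 356, H* ≈ 7.4, P* ≈ 52.9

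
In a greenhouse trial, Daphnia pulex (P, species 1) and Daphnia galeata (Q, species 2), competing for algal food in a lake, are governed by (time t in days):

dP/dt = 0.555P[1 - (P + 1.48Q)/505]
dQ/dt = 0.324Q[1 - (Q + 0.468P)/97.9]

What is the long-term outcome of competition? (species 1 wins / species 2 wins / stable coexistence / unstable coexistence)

species 1 excludes species 2

Compare the nullcline intercepts: K1/α12 = 505/1.48 = 341 > K2 = 97.9; K2/α21 = 97.9/0.468 = 209 < K1 = 505.
Since the inequalities point opposite ways, species 1 can invade but species 2 cannot.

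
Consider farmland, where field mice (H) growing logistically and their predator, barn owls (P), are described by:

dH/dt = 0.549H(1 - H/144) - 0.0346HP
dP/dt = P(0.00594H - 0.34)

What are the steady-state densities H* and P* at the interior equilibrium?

H* ≈ 57.2, P* ≈ 9.56

From dP/dt = 0 with P > 0: 0.00594H* = 0.34, so H* = 57.2.
Substitute into dH/dt = 0: 0.549(1 - 57.2/144) = 0.0346P*.
The bracket is 0.603, giving P* = 0.331/0.0346 = 9.56.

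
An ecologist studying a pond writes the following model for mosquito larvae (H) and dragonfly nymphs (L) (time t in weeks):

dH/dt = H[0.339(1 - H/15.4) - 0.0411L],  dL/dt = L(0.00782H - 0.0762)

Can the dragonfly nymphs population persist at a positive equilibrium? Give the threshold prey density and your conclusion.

The predator equation gives dL/dt > 0 only when H > 0.0762/0.00782 = 9.74.
Without the predator, H → K = 15.4. Since 15.4 > 9.74, the predator can invade and persist.

Threshold H = 9.74; K > 9.74, so yes, the predator persists.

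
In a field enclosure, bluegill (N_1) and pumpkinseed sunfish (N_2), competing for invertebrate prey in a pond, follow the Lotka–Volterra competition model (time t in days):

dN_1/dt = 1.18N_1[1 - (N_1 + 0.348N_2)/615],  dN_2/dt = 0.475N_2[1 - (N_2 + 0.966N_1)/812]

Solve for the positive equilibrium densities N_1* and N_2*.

N_1* ≈ 501, N_2* ≈ 328

Setting both brackets to zero gives the nullclines N_1 + 0.348N_2 = 615 and 0.966N_1 + N_2 = 812.
Substituting N_2 = 812 - 0.966N_1 into the first: N_1(1 - 0.348·0.966) = 615 - 0.348·812.
So N_1* = 332/0.664 = 501, and then N_2* = 812 - 0.966·501 = 328.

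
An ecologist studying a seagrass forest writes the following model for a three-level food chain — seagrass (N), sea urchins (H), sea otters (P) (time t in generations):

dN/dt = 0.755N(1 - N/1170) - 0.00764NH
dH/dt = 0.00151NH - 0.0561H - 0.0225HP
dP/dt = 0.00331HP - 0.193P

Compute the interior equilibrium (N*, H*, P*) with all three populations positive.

From dP/dt = 0: 0.00331H* = 0.193, so H* = 58.3.
From dN/dt = 0: 0.755(1 - N*/1170) = 0.00764·58.3, giving N* = 1170·(1 - 0.59) = 480.
From dH/dt = 0: 0.00151·480 - 0.0561 = 0.0225P*, so P* = 0.668/0.0225 = 29.7.

N* ≈ 480, H* ≈ 58.3, P* ≈ 29.7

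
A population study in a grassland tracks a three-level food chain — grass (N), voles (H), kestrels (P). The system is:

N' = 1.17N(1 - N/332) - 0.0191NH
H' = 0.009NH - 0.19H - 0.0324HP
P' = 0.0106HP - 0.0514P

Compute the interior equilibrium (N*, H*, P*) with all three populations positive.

From dP/dt = 0: 0.0106H* = 0.0514, so H* = 4.85.
From dN/dt = 0: 1.17(1 - N*/332) = 0.0191·4.85, giving N* = 332·(1 - 0.0792) = 306.
From dH/dt = 0: 0.009·306 - 0.19 = 0.0324P*, so P* = 2.56/0.0324 = 79.1.

N* ≈ 306, H* ≈ 4.85, P* ≈ 79.1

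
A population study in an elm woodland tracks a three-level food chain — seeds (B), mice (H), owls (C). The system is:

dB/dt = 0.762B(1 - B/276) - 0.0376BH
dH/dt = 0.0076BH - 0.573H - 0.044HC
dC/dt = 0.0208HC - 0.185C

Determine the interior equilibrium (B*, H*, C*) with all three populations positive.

B* ≈ 155, H* ≈ 8.89, C* ≈ 13.7

From dC/dt = 0: 0.0208H* = 0.185, so H* = 8.89.
From dB/dt = 0: 0.762(1 - B*/276) = 0.0376·8.89, giving B* = 276·(1 - 0.439) = 155.
From dH/dt = 0: 0.0076·155 - 0.573 = 0.044C*, so C* = 0.604/0.044 = 13.7.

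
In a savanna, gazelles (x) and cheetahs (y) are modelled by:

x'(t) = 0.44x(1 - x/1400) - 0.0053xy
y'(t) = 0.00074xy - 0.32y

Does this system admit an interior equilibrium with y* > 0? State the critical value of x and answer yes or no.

Threshold x = 432; K > 432, so yes, the predator persists.

The predator equation gives dy/dt > 0 only when x > 0.32/0.00074 = 432.
Without the predator, x → K = 1400. Since 1400 > 432, the predator can invade and persist.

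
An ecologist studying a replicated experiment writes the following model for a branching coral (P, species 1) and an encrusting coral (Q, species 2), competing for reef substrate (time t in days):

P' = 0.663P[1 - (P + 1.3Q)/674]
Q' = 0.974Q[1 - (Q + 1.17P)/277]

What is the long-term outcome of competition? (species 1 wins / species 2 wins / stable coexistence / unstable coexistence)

Compare the nullcline intercepts: K1/α12 = 674/1.3 = 518 > K2 = 277; K2/α21 = 277/1.17 = 237 < K1 = 674.
Since the inequalities point opposite ways, species 1 can invade but species 2 cannot.

species 1 excludes species 2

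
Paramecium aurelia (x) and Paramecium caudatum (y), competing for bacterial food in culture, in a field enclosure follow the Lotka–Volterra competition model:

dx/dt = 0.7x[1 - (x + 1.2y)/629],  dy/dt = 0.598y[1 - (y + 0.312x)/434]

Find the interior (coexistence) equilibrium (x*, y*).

Setting both brackets to zero gives the nullclines x + 1.2y = 629 and 0.312x + y = 434.
Substituting y = 434 - 0.312x into the first: x(1 - 1.2·0.312) = 629 - 1.2·434.
So x* = 108/0.626 = 173, and then y* = 434 - 0.312·173 = 380.

x* ≈ 173, y* ≈ 380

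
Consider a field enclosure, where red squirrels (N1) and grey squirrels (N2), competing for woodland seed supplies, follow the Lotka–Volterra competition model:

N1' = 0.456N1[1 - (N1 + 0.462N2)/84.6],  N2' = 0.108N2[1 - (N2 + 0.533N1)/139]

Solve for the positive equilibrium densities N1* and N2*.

Setting both brackets to zero gives the nullclines N1 + 0.462N2 = 84.6 and 0.533N1 + N2 = 139.
Substituting N2 = 139 - 0.533N1 into the first: N1(1 - 0.462·0.533) = 84.6 - 0.462·139.
So N1* = 20.4/0.754 = 27, and then N2* = 139 - 0.533·27 = 125.

N1* ≈ 27, N2* ≈ 125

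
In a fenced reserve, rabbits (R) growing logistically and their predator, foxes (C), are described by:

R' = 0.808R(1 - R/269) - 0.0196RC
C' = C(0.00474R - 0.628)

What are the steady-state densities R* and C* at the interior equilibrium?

From dC/dt = 0 with C > 0: 0.00474R* = 0.628, so R* = 132.
Substitute into dR/dt = 0: 0.808(1 - 132/269) = 0.0196C*.
The bracket is 0.507, giving C* = 0.41/0.0196 = 20.9.

R* ≈ 132, C* ≈ 20.9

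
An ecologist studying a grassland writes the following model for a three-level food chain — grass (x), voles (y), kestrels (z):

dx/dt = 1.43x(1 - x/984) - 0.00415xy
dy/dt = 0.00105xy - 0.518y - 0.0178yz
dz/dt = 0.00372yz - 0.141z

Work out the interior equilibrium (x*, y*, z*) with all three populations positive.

From dz/dt = 0: 0.00372y* = 0.141, so y* = 37.9.
From dx/dt = 0: 1.43(1 - x*/984) = 0.00415·37.9, giving x* = 984·(1 - 0.11) = 876.
From dy/dt = 0: 0.00105·876 - 0.518 = 0.0178z*, so z* = 0.402/0.0178 = 22.6.

x* ≈ 876, y* ≈ 37.9, z* ≈ 22.6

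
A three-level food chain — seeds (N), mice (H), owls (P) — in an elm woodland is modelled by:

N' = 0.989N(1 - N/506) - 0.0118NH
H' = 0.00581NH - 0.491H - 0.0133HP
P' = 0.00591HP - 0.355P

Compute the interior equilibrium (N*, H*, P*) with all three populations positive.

From dP/dt = 0: 0.00591H* = 0.355, so H* = 60.1.
From dN/dt = 0: 0.989(1 - N*/506) = 0.0118·60.1, giving N* = 506·(1 - 0.717) = 143.
From dH/dt = 0: 0.00581·143 - 0.491 = 0.0133P*, so P* = 0.342/0.0133 = 25.7.

N* ≈ 143, H* ≈ 60.1, P* ≈ 25.7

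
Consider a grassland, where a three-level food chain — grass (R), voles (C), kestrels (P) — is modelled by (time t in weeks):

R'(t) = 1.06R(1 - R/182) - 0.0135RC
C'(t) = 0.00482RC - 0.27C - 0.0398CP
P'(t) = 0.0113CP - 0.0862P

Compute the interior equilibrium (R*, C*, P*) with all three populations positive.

R* ≈ 164, C* ≈ 7.63, P* ≈ 13.1

From dP/dt = 0: 0.0113C* = 0.0862, so C* = 7.63.
From dR/dt = 0: 1.06(1 - R*/182) = 0.0135·7.63, giving R* = 182·(1 - 0.0972) = 164.
From dC/dt = 0: 0.00482·164 - 0.27 = 0.0398P*, so P* = 0.522/0.0398 = 13.1.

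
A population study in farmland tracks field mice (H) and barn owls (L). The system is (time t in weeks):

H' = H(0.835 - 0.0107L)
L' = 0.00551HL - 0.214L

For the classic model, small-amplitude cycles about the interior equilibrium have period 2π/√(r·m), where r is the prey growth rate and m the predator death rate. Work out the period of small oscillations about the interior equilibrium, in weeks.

T ≈ 14.9 weeks

Here r = 0.835 and m = 0.214, so r·m = 0.179.
ω = √0.179 = 0.423 per week, hence T = 2π/ω ≈ 14.9 weeks.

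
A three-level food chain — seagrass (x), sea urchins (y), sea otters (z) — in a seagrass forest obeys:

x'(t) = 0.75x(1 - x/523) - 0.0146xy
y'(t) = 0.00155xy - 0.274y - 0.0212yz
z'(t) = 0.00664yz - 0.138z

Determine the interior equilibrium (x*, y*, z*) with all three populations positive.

x* ≈ 311, y* ≈ 20.8, z* ≈ 9.84

From dz/dt = 0: 0.00664y* = 0.138, so y* = 20.8.
From dx/dt = 0: 0.75(1 - x*/523) = 0.0146·20.8, giving x* = 523·(1 - 0.405) = 311.
From dy/dt = 0: 0.00155·311 - 0.274 = 0.0212z*, so z* = 0.209/0.0212 = 9.84.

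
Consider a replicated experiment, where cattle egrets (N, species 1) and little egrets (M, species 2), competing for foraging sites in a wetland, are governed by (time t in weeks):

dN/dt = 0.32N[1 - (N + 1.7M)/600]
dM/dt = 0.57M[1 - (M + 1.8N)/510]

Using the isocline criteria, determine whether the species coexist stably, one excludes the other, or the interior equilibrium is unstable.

unstable coexistence (outcome depends on initial conditions)

Compare the nullcline intercepts: K1/α12 = 600/1.7 = 353 < K2 = 510; K2/α21 = 510/1.8 = 283 < K1 = 600.
Since both are reversed, neither can invade when rare; the interior point is a saddle.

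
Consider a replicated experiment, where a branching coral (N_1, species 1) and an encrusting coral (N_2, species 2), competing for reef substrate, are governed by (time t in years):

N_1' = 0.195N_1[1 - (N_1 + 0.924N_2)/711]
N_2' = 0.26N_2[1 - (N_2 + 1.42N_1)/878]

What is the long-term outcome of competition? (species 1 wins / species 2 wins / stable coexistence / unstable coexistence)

Compare the nullcline intercepts: K1/α12 = 711/0.924 = 769 < K2 = 878; K2/α21 = 878/1.42 = 618 < K1 = 711.
Since both are reversed, neither can invade when rare; the interior point is a saddle.

unstable coexistence (outcome depends on initial conditions)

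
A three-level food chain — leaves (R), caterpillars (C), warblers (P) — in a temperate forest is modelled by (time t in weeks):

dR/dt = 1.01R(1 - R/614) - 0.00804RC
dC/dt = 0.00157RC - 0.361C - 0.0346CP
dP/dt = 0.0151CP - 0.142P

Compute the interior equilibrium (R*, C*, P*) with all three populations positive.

R* ≈ 568, C* ≈ 9.4, P* ≈ 15.3

From dP/dt = 0: 0.0151C* = 0.142, so C* = 9.4.
From dR/dt = 0: 1.01(1 - R*/614) = 0.00804·9.4, giving R* = 614·(1 - 0.0749) = 568.
From dC/dt = 0: 0.00157·568 - 0.361 = 0.0346P*, so P* = 0.531/0.0346 = 15.3.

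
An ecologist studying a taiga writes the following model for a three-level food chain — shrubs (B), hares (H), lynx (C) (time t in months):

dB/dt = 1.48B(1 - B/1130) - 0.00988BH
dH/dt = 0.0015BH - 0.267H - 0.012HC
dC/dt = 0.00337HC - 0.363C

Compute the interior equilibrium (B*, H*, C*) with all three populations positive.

From dC/dt = 0: 0.00337H* = 0.363, so H* = 108.
From dB/dt = 0: 1.48(1 - B*/1130) = 0.00988·108, giving B* = 1130·(1 - 0.719) = 317.
From dH/dt = 0: 0.0015·317 - 0.267 = 0.012C*, so C* = 0.209/0.012 = 17.4.

B* ≈ 317, H* ≈ 108, C* ≈ 17.4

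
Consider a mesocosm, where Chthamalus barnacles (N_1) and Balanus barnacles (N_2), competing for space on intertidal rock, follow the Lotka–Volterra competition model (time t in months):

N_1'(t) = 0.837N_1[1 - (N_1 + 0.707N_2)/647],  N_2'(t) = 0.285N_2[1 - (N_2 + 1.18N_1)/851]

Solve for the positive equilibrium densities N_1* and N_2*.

N_1* ≈ 274, N_2* ≈ 528

Setting both brackets to zero gives the nullclines N_1 + 0.707N_2 = 647 and 1.18N_1 + N_2 = 851.
Substituting N_2 = 851 - 1.18N_1 into the first: N_1(1 - 0.707·1.18) = 647 - 0.707·851.
So N_1* = 45.3/0.166 = 274, and then N_2* = 851 - 1.18·274 = 528.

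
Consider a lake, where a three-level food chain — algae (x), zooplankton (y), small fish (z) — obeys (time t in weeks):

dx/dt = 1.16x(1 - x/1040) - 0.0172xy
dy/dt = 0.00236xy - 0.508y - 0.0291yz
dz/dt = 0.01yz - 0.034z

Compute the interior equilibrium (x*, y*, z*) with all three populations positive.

From dz/dt = 0: 0.01y* = 0.034, so y* = 3.4.
From dx/dt = 0: 1.16(1 - x*/1040) = 0.0172·3.4, giving x* = 1040·(1 - 0.0504) = 988.
From dy/dt = 0: 0.00236·988 - 0.508 = 0.0291z*, so z* = 1.82/0.0291 = 62.6.

x* ≈ 988, y* ≈ 3.4, z* ≈ 62.6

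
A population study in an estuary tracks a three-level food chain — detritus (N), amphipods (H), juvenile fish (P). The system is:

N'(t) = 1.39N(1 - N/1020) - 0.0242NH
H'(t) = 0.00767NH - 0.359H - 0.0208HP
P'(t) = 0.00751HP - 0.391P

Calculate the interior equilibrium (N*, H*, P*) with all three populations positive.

N* ≈ 95.4, H* ≈ 52.1, P* ≈ 17.9

From dP/dt = 0: 0.00751H* = 0.391, so H* = 52.1.
From dN/dt = 0: 1.39(1 - N*/1020) = 0.0242·52.1, giving N* = 1020·(1 - 0.906) = 95.4.
From dH/dt = 0: 0.00767·95.4 - 0.359 = 0.0208P*, so P* = 0.373/0.0208 = 17.9.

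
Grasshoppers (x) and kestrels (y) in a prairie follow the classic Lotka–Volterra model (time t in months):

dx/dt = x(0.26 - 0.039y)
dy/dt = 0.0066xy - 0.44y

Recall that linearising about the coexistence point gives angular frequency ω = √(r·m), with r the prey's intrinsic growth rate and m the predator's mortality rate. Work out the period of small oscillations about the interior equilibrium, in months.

T ≈ 18.6 months

Here r = 0.26 and m = 0.44, so r·m = 0.114.
ω = √0.114 = 0.338 per month, hence T = 2π/ω ≈ 18.6 months.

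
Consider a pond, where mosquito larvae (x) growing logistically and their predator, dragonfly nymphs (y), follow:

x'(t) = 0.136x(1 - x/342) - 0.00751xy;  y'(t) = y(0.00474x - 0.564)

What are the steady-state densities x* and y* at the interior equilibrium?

x* ≈ 119, y* ≈ 11.8

From dy/dt = 0 with y > 0: 0.00474x* = 0.564, so x* = 119.
Substitute into dx/dt = 0: 0.136(1 - 119/342) = 0.00751y*.
The bracket is 0.652, giving y* = 0.0887/0.00751 = 11.8.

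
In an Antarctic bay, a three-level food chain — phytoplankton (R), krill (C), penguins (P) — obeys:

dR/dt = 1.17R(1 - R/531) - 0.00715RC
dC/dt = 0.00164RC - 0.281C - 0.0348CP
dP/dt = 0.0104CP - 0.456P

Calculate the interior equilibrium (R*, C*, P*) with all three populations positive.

From dP/dt = 0: 0.0104C* = 0.456, so C* = 43.8.
From dR/dt = 0: 1.17(1 - R*/531) = 0.00715·43.8, giving R* = 531·(1 - 0.268) = 389.
From dC/dt = 0: 0.00164·389 - 0.281 = 0.0348P*, so P* = 0.356/0.0348 = 10.2.

R* ≈ 389, C* ≈ 43.8, P* ≈ 10.2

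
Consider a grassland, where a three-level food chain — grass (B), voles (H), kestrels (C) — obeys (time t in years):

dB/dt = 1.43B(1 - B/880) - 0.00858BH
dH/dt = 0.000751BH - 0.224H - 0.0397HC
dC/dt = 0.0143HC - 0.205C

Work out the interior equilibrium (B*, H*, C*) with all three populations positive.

B* ≈ 804, H* ≈ 14.3, C* ≈ 9.57

From dC/dt = 0: 0.0143H* = 0.205, so H* = 14.3.
From dB/dt = 0: 1.43(1 - B*/880) = 0.00858·14.3, giving B* = 880·(1 - 0.086) = 804.
From dH/dt = 0: 0.000751·804 - 0.224 = 0.0397C*, so C* = 0.38/0.0397 = 9.57.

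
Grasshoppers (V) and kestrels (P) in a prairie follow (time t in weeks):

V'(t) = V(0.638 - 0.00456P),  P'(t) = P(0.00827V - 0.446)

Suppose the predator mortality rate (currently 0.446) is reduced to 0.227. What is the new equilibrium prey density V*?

At the interior fixed point, setting dP/dt = 0 with P > 0 fixes V* = (predator death rate)/(VP coefficient) — independent of the other coefficients.
With the change, V* = 0.227/0.00827 = 27.4; it falls from 53.9.

V* ≈ 27.4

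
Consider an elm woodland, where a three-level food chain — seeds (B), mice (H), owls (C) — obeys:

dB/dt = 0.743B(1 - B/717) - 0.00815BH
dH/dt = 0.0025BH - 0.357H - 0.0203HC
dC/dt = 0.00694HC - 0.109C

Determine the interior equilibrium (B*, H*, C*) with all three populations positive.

B* ≈ 593, H* ≈ 15.7, C* ≈ 55.5

From dC/dt = 0: 0.00694H* = 0.109, so H* = 15.7.
From dB/dt = 0: 0.743(1 - B*/717) = 0.00815·15.7, giving B* = 717·(1 - 0.172) = 593.
From dH/dt = 0: 0.0025·593 - 0.357 = 0.0203C*, so C* = 1.13/0.0203 = 55.5.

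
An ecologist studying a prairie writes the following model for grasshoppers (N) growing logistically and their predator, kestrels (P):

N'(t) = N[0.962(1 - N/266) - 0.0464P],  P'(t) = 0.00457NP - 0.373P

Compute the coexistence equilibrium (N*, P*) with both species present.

From dP/dt = 0 with P > 0: 0.00457N* = 0.373, so N* = 81.6.
Substitute into dN/dt = 0: 0.962(1 - 81.6/266) = 0.0464P*.
The bracket is 0.693, giving P* = 0.667/0.0464 = 14.4.

N* ≈ 81.6, P* ≈ 14.4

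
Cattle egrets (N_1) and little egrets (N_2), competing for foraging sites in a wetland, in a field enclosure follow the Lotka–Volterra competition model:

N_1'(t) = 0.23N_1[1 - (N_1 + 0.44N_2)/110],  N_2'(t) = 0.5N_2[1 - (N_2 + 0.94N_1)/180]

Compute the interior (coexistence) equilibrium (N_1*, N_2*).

N_1* ≈ 52.5, N_2* ≈ 131

Setting both brackets to zero gives the nullclines N_1 + 0.44N_2 = 110 and 0.94N_1 + N_2 = 180.
Substituting N_2 = 180 - 0.94N_1 into the first: N_1(1 - 0.44·0.94) = 110 - 0.44·180.
So N_1* = 30.8/0.586 = 52.5, and then N_2* = 180 - 0.94·52.5 = 131.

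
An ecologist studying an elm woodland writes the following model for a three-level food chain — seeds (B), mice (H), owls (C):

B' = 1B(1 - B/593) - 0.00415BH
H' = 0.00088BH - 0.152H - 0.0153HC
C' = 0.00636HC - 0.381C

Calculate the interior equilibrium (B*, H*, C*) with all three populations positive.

B* ≈ 446, H* ≈ 59.9, C* ≈ 15.7

From dC/dt = 0: 0.00636H* = 0.381, so H* = 59.9.
From dB/dt = 0: 1(1 - B*/593) = 0.00415·59.9, giving B* = 593·(1 - 0.249) = 446.
From dH/dt = 0: 0.00088·446 - 0.152 = 0.0153C*, so C* = 0.24/0.0153 = 15.7.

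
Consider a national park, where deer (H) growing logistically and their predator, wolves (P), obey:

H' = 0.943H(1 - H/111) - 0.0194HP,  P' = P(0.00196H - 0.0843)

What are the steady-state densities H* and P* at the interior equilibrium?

H* ≈ 43, P* ≈ 29.8

From dP/dt = 0 with P > 0: 0.00196H* = 0.0843, so H* = 43.
Substitute into dH/dt = 0: 0.943(1 - 43/111) = 0.0194P*.
The bracket is 0.613, giving P* = 0.578/0.0194 = 29.8.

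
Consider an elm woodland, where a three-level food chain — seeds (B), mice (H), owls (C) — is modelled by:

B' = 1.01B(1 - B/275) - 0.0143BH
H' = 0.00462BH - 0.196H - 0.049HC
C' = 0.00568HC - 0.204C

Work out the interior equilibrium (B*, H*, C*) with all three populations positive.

B* ≈ 135, H* ≈ 35.9, C* ≈ 8.74

From dC/dt = 0: 0.00568H* = 0.204, so H* = 35.9.
From dB/dt = 0: 1.01(1 - B*/275) = 0.0143·35.9, giving B* = 275·(1 - 0.509) = 135.
From dH/dt = 0: 0.00462·135 - 0.196 = 0.049C*, so C* = 0.428/0.049 = 8.74.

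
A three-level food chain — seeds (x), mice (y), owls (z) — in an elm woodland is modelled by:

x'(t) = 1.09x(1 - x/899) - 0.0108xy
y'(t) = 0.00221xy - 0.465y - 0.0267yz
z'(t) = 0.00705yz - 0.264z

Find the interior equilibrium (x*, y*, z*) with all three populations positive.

From dz/dt = 0: 0.00705y* = 0.264, so y* = 37.4.
From dx/dt = 0: 1.09(1 - x*/899) = 0.0108·37.4, giving x* = 899·(1 - 0.371) = 565.
From dy/dt = 0: 0.00221·565 - 0.465 = 0.0267z*, so z* = 0.785/0.0267 = 29.4.

x* ≈ 565, y* ≈ 37.4, z* ≈ 29.4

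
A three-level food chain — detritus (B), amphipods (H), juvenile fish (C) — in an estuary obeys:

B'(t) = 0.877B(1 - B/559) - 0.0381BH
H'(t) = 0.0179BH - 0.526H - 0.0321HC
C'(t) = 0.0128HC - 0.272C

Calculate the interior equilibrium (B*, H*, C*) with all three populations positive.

B* ≈ 42.9, H* ≈ 21.2, C* ≈ 7.56

From dC/dt = 0: 0.0128H* = 0.272, so H* = 21.2.
From dB/dt = 0: 0.877(1 - B*/559) = 0.0381·21.2, giving B* = 559·(1 - 0.923) = 42.9.
From dH/dt = 0: 0.0179·42.9 - 0.526 = 0.0321C*, so C* = 0.243/0.0321 = 7.56.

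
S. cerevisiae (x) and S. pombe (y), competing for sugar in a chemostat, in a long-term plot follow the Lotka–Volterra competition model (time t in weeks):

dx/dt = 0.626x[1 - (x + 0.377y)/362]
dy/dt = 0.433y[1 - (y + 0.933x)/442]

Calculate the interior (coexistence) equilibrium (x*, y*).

x* ≈ 301, y* ≈ 161

Setting both brackets to zero gives the nullclines x + 0.377y = 362 and 0.933x + y = 442.
Substituting y = 442 - 0.933x into the first: x(1 - 0.377·0.933) = 362 - 0.377·442.
So x* = 195/0.648 = 301, and then y* = 442 - 0.933·301 = 161.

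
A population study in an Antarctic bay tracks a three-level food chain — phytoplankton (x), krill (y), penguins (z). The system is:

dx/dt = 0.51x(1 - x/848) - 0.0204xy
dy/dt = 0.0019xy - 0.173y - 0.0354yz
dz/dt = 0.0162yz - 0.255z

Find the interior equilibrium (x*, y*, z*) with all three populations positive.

x* ≈ 314, y* ≈ 15.7, z* ≈ 12

From dz/dt = 0: 0.0162y* = 0.255, so y* = 15.7.
From dx/dt = 0: 0.51(1 - x*/848) = 0.0204·15.7, giving x* = 848·(1 - 0.63) = 314.
From dy/dt = 0: 0.0019·314 - 0.173 = 0.0354z*, so z* = 0.424/0.0354 = 12.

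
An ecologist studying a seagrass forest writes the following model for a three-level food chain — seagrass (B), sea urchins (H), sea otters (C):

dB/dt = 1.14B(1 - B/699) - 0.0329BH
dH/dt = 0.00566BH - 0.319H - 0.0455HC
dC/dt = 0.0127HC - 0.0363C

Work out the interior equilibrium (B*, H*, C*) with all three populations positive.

From dC/dt = 0: 0.0127H* = 0.0363, so H* = 2.86.
From dB/dt = 0: 1.14(1 - B*/699) = 0.0329·2.86, giving B* = 699·(1 - 0.0825) = 641.
From dH/dt = 0: 0.00566·641 - 0.319 = 0.0455C*, so C* = 3.31/0.0455 = 72.8.

B* ≈ 641, H* ≈ 2.86, C* ≈ 72.8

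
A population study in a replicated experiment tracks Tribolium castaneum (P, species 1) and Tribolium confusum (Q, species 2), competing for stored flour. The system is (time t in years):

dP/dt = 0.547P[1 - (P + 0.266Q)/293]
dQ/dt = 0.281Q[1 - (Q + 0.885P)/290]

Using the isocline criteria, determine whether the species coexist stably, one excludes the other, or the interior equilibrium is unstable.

stable coexistence

Compare the nullcline intercepts: K1/α12 = 293/0.266 = 1100 > K2 = 290; K2/α21 = 290/0.885 = 328 > K1 = 293.
Since both inequalities hold, each species can invade when rare, so the interior equilibrium is stable.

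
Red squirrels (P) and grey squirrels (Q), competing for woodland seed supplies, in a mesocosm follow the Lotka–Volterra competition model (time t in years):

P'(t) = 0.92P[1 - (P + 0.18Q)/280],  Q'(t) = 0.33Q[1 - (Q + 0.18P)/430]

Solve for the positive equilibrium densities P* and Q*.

Setting both brackets to zero gives the nullclines P + 0.18Q = 280 and 0.18P + Q = 430.
Substituting Q = 430 - 0.18P into the first: P(1 - 0.18·0.18) = 280 - 0.18·430.
So P* = 203/0.968 = 209, and then Q* = 430 - 0.18·209 = 392.

P* ≈ 209, Q* ≈ 392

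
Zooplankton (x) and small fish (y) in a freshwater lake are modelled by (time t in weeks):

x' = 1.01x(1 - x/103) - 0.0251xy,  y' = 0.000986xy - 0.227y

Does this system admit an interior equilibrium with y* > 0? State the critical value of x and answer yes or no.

The predator equation gives dy/dt > 0 only when x > 0.227/0.000986 = 230.
Without the predator, x → K = 103. Since 103 < 230, the predator cannot invade.

Threshold x = 230; K < 230, so no, the predator goes extinct.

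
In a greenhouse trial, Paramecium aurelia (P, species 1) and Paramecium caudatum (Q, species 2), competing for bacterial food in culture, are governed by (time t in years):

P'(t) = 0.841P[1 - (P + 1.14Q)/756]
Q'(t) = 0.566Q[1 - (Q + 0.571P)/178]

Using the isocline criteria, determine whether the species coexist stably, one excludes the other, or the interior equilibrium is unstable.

Compare the nullcline intercepts: K1/α12 = 756/1.14 = 663 > K2 = 178; K2/α21 = 178/0.571 = 312 < K1 = 756.
Since the inequalities point opposite ways, species 1 can invade but species 2 cannot.

species 1 excludes species 2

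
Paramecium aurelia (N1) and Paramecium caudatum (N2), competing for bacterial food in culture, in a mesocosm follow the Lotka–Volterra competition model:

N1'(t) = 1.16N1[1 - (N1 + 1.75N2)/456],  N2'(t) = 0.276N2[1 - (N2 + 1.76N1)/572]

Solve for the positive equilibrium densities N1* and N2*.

Setting both brackets to zero gives the nullclines N1 + 1.75N2 = 456 and 1.76N1 + N2 = 572.
Substituting N2 = 572 - 1.76N1 into the first: N1(1 - 1.75·1.76) = 456 - 1.75·572.
So N1* = -545/-2.08 = 262, and then N2* = 572 - 1.76·262 = 111.

N1* ≈ 262, N2* ≈ 111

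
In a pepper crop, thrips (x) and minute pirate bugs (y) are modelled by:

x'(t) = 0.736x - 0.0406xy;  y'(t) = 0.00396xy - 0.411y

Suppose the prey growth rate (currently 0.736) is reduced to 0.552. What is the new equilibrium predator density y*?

At the interior fixed point, setting dx/dt = 0 with x > 0 fixes y* = (prey growth rate)/(xy coefficient) — independent of the other coefficients.
With the change, y* = 0.552/0.0406 = 13.6; it falls from 18.1.

y* ≈ 13.6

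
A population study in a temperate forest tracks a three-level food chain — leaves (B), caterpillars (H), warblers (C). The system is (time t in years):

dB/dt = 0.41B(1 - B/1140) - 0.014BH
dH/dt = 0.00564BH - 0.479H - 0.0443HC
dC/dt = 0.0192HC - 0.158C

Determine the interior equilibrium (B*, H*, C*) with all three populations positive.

From dC/dt = 0: 0.0192H* = 0.158, so H* = 8.23.
From dB/dt = 0: 0.41(1 - B*/1140) = 0.014·8.23, giving B* = 1140·(1 - 0.281) = 820.
From dH/dt = 0: 0.00564·820 - 0.479 = 0.0443C*, so C* = 4.14/0.0443 = 93.5.

B* ≈ 820, H* ≈ 8.23, C* ≈ 93.5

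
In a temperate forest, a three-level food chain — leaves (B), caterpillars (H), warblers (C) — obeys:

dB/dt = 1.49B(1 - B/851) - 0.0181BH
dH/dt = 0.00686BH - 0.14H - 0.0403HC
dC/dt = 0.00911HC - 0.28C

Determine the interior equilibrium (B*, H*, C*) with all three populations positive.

B* ≈ 533, H* ≈ 30.7, C* ≈ 87.3

From dC/dt = 0: 0.00911H* = 0.28, so H* = 30.7.
From dB/dt = 0: 1.49(1 - B*/851) = 0.0181·30.7, giving B* = 851·(1 - 0.373) = 533.
From dH/dt = 0: 0.00686·533 - 0.14 = 0.0403C*, so C* = 3.52/0.0403 = 87.3.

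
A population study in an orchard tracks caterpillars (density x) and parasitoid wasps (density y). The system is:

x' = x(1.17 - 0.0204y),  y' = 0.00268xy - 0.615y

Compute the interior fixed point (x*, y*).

Set dy/dt = 0 with y > 0: 0.00268x - 0.615 = 0, so x* = 0.615/0.00268 = 229.
Set dx/dt = 0 with x > 0: 1.17 - 0.0204y = 0, so y* = 1.17/0.0204 = 57.4.

x* ≈ 229, y* ≈ 57.4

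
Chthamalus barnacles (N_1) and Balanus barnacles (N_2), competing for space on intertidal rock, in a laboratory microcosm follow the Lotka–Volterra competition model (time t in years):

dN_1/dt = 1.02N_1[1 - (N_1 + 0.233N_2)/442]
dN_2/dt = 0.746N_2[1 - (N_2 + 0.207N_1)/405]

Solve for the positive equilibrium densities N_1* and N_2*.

N_1* ≈ 365, N_2* ≈ 329

Setting both brackets to zero gives the nullclines N_1 + 0.233N_2 = 442 and 0.207N_1 + N_2 = 405.
Substituting N_2 = 405 - 0.207N_1 into the first: N_1(1 - 0.233·0.207) = 442 - 0.233·405.
So N_1* = 348/0.952 = 365, and then N_2* = 405 - 0.207·365 = 329.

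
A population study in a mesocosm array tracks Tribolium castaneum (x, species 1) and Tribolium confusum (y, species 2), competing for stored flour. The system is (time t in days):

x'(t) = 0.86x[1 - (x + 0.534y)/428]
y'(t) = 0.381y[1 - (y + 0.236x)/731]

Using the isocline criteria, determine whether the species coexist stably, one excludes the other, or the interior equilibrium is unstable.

stable coexistence

Compare the nullcline intercepts: K1/α12 = 428/0.534 = 801 > K2 = 731; K2/α21 = 731/0.236 = 3100 > K1 = 428.
Since both inequalities hold, each species can invade when rare, so the interior equilibrium is stable.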